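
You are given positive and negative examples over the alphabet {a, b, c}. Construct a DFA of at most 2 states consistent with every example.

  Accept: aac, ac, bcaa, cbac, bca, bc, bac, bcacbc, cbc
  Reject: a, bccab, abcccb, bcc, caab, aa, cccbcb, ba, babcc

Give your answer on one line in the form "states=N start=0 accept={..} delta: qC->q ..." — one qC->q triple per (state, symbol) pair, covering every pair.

states=2 start=0 accept={1} delta: 0a->0 0b->0 0c->1 1a->1 1b->0 1c->0

Fold the examples into a partial DFA from state 0: repeatedly fix the first undefined (state, symbol) met by the shortest-then-alphabetical prefix, trying targets in increasing order and rejecting any under which an Accept and a Reject string meet in one state with the same remainder; add a state when all current targets are rejected. Accepting states are where Accept strings end.
a: 0a undefined. 0a->0: ok.
b: 0b undefined. 0b->0: ok.
c: 0c undefined. 0c->0: no, aac/a meet in 0. Open state 1: 0c->1.
ca: 1a undefined. 1a->0: no, bcaa/a meet in 0. 1a->1: ok.
cb: 1b undefined. 1b->0: ok.
cc: 1c undefined. 1c->0: ok.
All examples now run through 2 states with every (state, symbol) defined. Accept strings end in {1}, Reject strings end in {0}; accept={1}.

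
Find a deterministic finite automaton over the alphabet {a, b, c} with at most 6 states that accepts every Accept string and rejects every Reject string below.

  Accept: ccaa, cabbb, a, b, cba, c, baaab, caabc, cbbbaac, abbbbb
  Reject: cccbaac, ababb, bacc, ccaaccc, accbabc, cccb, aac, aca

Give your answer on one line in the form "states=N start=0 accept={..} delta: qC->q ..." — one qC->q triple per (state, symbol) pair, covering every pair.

states=6 start=0 accept={0,1,2,5} delta: 0a->1 0b->0 0c->1 1a->1 1b->2 1c->3 2a->1 2b->3 2c->0 3a->4 3b->5 3c->4 4a->1 4b->3 4c->3 5a->5 5b->0 5c->0

Grow the machine one transition at a time. Run the examples from 0; the earliest place one falls off (shortest prefix, ties alphabetical) gets sent to the lowest-numbered state that keeps every Accept/Reject pair distinguishable — a pair clashes when both reach the same state with identical unread suffix — and to a fresh state only if none does.
a: 0a undefined. 0a->0: no, c/aac meet in 0 with "c" left. Open state 1: 0a->1.
b: 0b undefined. 0b->0: ok.
c: 0c undefined. 0c->0: no, b/cccb meet in 0. 0c->1: ok.
aa: 1a undefined. 1a->0: no, a/aac meet in 1. 1a->1: ok.
ab: 1b undefined. 1b->0: no, cabbb/ababb meet in 0. 1b->1: no, cabbb/ababb meet in 1. Open state 2: 1b->2.
ac: 1c undefined. 1c->0: no, ccaa/bacc meet in 1. 1c->1: no, ccaa/bacc meet in 1. 1c->2: no, cba/aca meet in 2 with "a" left. Open state 3: 1c->3.
aba: 2a undefined. 2a->0: no, b/ababb meet in 0. 2a->1: ok.
abb: 2b undefined. 2b->0: no, cabbb/ababb meet in 0. 2b->1: no, a/ababb meet in 1. 2b->2: no, cabbb/ababb meet in 2. 2b->3: ok.
aca: 3a undefined. 3a->0: no, b/aca meet in 0. 3a->1: no, ccaa/aca meet in 1. 3a->2: no, baaab/aca meet in 2. 3a->3: no, ccaa/ababb meet in 3. Open state 4: 3a->4.
acc: 3c undefined. 3c->0: no, b/bacc meet in 0. 3c->1: no, a/bacc meet in 1. 3c->2: no, baaab/bacc meet in 2. 3c->3: no, cabbb/cccb meet in 3 with "b" left. 3c->4: ok.
abbb: 3b undefined. 3b->0: no, cbbbaac/ababb meet in 3. 3b->1: no, cbbbaac/ababb meet in 3. 3b->2: no, cbbbaac/ababb meet in 3. 3b->3: no, cabbb/ababb meet in 3. 3b->4: no, cabbb/bacc meet in 4. Open state 5: 3b->5.
accb: 4b undefined. 4b->0: no, b/cccb meet in 0. 4b->1: no, a/cccb meet in 1. 4b->2: no, baaab/cccb meet in 2. 4b->3: ok.
ccaa: 4a undefined. 4a->0: no, a/cccbaac meet in 1. 4a->1: ok.
abbbb: 5b undefined. 5b->0: ok.
caabc: 2c undefined. 2c->0: ok.
cbbba: 5a undefined. 5a->0: no, cbbbaac/cccbaac meet in 3. 5a->1: no, cbbbaac/cccbaac meet in 3. 5a->2: no, cbbbaac/cccbaac meet in 3. 5a->3: no, cbbbaac/ccaaccc meet in 4 with "c" left. 5a->4: no, cbbbaac/cccbaac meet in 3. 5a->5: ok.
cbbbaac: 5c undefined. 5c->0: ok.
ccaaccc: 4c undefined. 4c->0: no, b/ccaaccc meet in 0. 4c->1: no, ccaa/ccaaccc meet in 1. 4c->2: no, baaab/ccaaccc meet in 2. 4c->3: ok.
All examples now run through 6 states with every (state, symbol) defined. Accept strings end in {0,1,2,5}, Reject strings end in {3,4}; accept={0,1,2,5}.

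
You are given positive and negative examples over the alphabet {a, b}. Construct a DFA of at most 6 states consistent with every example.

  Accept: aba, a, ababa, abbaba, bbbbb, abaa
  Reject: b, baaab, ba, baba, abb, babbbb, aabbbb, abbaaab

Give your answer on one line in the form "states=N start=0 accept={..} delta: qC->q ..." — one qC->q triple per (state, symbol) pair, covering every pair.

Fold the examples into a partial DFA from state 0: repeatedly fix the first undefined (state, symbol) met by the shortest-then-alphabetical prefix, trying targets in increasing order and rejecting any under which an Accept and a Reject string meet in one state with the same remainder; add a state when all current targets are rejected. Accepting states are where Accept strings end.
a: 0a undefined. 0a->0: no, aba/ba meet in 0 with "ba" left. Open state 1: 0a->1.
b: 0b undefined. 0b->0: no, aba/baba meet in 1 with "ba" left. 0b->1: no, a/b meet in 1. Open state 2: 0b->2.
aa: 1a undefined. 1a->0: ok.
ab: 1b undefined. 1b->0: no, abbaba/baba meet in 2 with "aba" left. 1b->1: no, a/abb meet in 1. 1b->2: no, aba/ba meet in 2 with "a" left. Open state 3: 1b->3.
ba: 2a undefined. 2a->0: ok.
bb: 2b undefined. 2b->0: no, bbbbb/b meet in 2. 2b->1: ok.
aba: 3a undefined. 3a->0: no, aba/ba meet in 0. 3a->1: no, abaa/ba meet in 0. 3a->2: no, aba/b meet in 2. 3a->3: ok.
abb: 3b undefined. 3b->0: no, aba/abbaaab meet in 3. 3b->1: no, a/abb meet in 1. 3b->2: no, ababa/ba meet in 0. 3b->3: no, aba/abb meet in 3. Open state 4: 3b->4.
abba: 4a undefined. 4a->0: no, ababa/ba meet in 0. 4a->1: no, aba/abbaaab meet in 3. 4a->2: no, aba/abbaaab meet in 3. 4a->3: ok.
bbbbb: 4b undefined. 4b->0: no, bbbbb/ba meet in 0. 4b->1: ok.
All examples now run through 5 states with every (state, symbol) defined. Accept strings end in {1,3}, Reject strings end in {0,2,4}; accept={1,3}.

states=5 start=0 accept={1,3} delta: 0a->1 0b->2 1a->0 1b->3 2a->0 2b->1 3a->3 3b->4 4a->3 4b->1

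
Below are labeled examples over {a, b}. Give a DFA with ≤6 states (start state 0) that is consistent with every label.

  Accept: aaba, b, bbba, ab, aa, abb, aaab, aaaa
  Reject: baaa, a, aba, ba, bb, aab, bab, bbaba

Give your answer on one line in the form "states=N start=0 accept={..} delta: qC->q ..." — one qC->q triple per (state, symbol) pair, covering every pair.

states=5 start=0 accept={0,2,3} delta: 0a->1 0b->2 1a->3 1b->0 2a->4 2b->4 3a->1 3b->1 4a->0 4b->1

Fold the examples into a partial DFA from state 0: repeatedly fix the first undefined (state, symbol) met by the shortest-then-alphabetical prefix, trying targets in increasing order and rejecting any under which an Accept and a Reject string meet in one state with the same remainder; add a state when all current targets are rejected. Accepting states are where Accept strings end.
a: 0a undefined. 0a->0: no, aaba/aba meet in 0 with "ba" left. Open state 1: 0a->1.
b: 0b undefined. 0b->0: no, b/bb meet in 0. 0b->1: no, b/a meet in 1. Open state 2: 0b->2.
aa: 1a undefined. 1a->0: no, aaba/ba meet in 2 with "a" left. 1a->1: no, aaba/aba meet in 1 with "ba" left. 1a->2: no, aaab/bab meet in 2 with "ab" left. Open state 3: 1a->3.
ab: 1b undefined. 1b->0: ok.
ba: 2a undefined. 2a->0: no, b/bab meet in 2. 2a->1: no, ab/bab meet in 0. 2a->2: no, b/baaa meet in 2. 2a->3: no, aa/ba meet in 3. Open state 4: 2a->4.
bb: 2b undefined. 2b->0: no, bbba/ba meet in 4. 2b->1: no, aaba/bbaba meet in 3 with "ba" left. 2b->2: no, b/bb meet in 2. 2b->3: no, aa/bb meet in 3. 2b->4: ok.
aaa: 3a undefined. 3a->0: no, aaaa/a meet in 1. 3a->1: ok.
aab: 3b undefined. 3b->0: no, aaba/a meet in 1. 3b->1: ok.
baa: 4a undefined. 4a->0: ok.
bab: 4b undefined. 4b->0: no, bbba/baaa meet in 1. 4b->1: ok.
All examples now run through 5 states with every (state, symbol) defined. Accept strings end in {0,2,3}, Reject strings end in {1,4}; accept={0,2,3}.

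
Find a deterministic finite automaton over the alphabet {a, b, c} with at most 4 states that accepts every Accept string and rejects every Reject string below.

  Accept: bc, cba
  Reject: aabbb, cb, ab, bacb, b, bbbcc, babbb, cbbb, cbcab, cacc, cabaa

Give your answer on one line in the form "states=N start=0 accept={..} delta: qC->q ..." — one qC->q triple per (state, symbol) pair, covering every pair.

State merging on the prefix tree: take the shortest (then alphabetical) example prefix whose next move is undefined and point that move at state 0, else 1, else 2, ...; a target is out if some Accept/Reject pair would then sit in one state with the same input left (inseparable). If every existing state is out, open a new one.
a: 0a undefined. 0a->0: ok.
b: 0b undefined. 0b->0: ok.
c: 0c undefined. 0c->0: no, bc/aabbb meet in 0. Open state 1: 0c->1.
ca: 1a undefined. 1a->0: ok.
cb: 1b undefined. 1b->0: no, cba/aabbb meet in 0. 1b->1: no, bc/cb meet in 1. Open state 2: 1b->2.
cba: 2a undefined. 2a->0: no, cba/aabbb meet in 0. 2a->1: ok.
cbb: 2b undefined. 2b->0: ok.
cbc: 2c undefined. 2c->0: ok.
cacc: 1c undefined. 1c->0: ok.
All examples now run through 3 states with every (state, symbol) defined. Accept strings end in {1}, Reject strings end in {0,2}; accept={1}.

states=3 start=0 accept={1} delta: 0a->0 0b->0 0c->1 1a->0 1b->2 1c->0 2a->1 2b->0 2c->0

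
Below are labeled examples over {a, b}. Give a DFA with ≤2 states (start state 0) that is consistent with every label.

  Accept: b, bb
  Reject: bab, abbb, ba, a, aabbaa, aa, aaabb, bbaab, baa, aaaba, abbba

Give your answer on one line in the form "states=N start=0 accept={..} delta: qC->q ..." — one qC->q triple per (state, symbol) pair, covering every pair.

Grow the machine one transition at a time. Run the examples from 0; the earliest place one falls off (shortest prefix, ties alphabetical) gets sent to the lowest-numbered state that keeps every Accept/Reject pair distinguishable — a pair clashes when both reach the same state with identical unread suffix — and to a fresh state only if none does.
a: 0a undefined. 0a->0: no, bb/aaabb meet in 0 with "bb" left. Open state 1: 0a->1.
b: 0b undefined. 0b->0: ok.
aa: 1a undefined. 1a->0: no, b/aabbaa meet in 0. 1a->1: ok.
ab: 1b undefined. 1b->0: no, b/bab meet in 0. 1b->1: ok.
All examples now run through 2 states with every (state, symbol) defined. Accept strings end in {0}, Reject strings end in {1}; accept={0}.

states=2 start=0 accept={0} delta: 0a->1 0b->0 1a->1 1b->1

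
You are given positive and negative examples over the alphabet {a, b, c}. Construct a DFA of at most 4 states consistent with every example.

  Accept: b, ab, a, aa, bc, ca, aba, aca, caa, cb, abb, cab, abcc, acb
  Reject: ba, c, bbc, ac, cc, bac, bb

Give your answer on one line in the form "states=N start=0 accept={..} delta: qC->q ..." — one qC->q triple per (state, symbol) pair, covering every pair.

states=4 start=0 accept={1,2} delta: 0a->1 0b->2 0c->0 1a->1 1b->1 1c->3 2a->0 2b->0 2c->1 3a->1 3b->1 3c->1

Fold the examples into a partial DFA from state 0: repeatedly fix the first undefined (state, symbol) met by the shortest-then-alphabetical prefix, trying targets in increasing order and rejecting any under which an Accept and a Reject string meet in one state with the same remainder; add a state when all current targets are rejected. Accepting states are where Accept strings end.
a: 0a undefined. 0a->0: no, aba/ba meet in 0 with "ba" left. Open state 1: 0a->1.
b: 0b undefined. 0b->0: no, b/bb meet in 0. 0b->1: no, ab/bb meet in 1 with "b" left. Open state 2: 0b->2.
c: 0c undefined. 0c->0: ok.
aa: 1a undefined. 1a->0: no, aa/c meet in 0. 1a->1: ok.
ab: 1b undefined. 1b->0: no, ab/c meet in 0. 1b->1: ok.
ac: 1c undefined. 1c->0: no, abcc/c meet in 0. 1c->1: no, ab/ac meet in 1. 1c->2: no, b/ac meet in 2. Open state 3: 1c->3.
ba: 2a undefined. 2a->0: ok.
bb: 2b undefined. 2b->0: ok.
bc: 2c undefined. 2c->0: no, bc/ba meet in 0. 2c->1: ok.
aca: 3a undefined. 3a->0: no, aca/ba meet in 0. 3a->1: ok.
acb: 3b undefined. 3b->0: no, acb/ba meet in 0. 3b->1: ok.
abcc: 3c undefined. 3c->0: no, abcc/ba meet in 0. 3c->1: ok.
All examples now run through 4 states with every (state, symbol) defined. Accept strings end in {1,2}, Reject strings end in {0,3}; accept={1,2}.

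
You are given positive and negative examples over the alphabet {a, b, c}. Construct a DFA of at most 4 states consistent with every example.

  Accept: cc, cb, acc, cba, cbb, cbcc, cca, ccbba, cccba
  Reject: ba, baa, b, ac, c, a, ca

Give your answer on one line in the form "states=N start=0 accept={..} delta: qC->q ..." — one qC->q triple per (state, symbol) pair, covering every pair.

states=3 start=0 accept={2} delta: 0a->0 0b->0 0c->1 1a->0 1b->2 1c->2 2a->2 2b->2 2c->1

State merging on the prefix tree: take the shortest (then alphabetical) example prefix whose next move is undefined and point that move at state 0, else 1, else 2, ...; a target is out if some Accept/Reject pair would then sit in one state with the same input left (inseparable). If every existing state is out, open a new one.
a: 0a undefined. 0a->0: ok.
b: 0b undefined. 0b->0: ok.
c: 0c undefined. 0c->0: no, cc/ba meet in 0. Open state 1: 0c->1.
ca: 1a undefined. 1a->0: ok.
cb: 1b undefined. 1b->0: no, cb/ba meet in 0. 1b->1: no, cb/ac meet in 1. Open state 2: 1b->2.
cc: 1c undefined. 1c->0: no, cc/ba meet in 0. 1c->1: no, cc/ac meet in 1. 1c->2: ok.
cba: 2a undefined. 2a->0: no, cba/ba meet in 0. 2a->1: no, cba/ac meet in 1. 2a->2: ok.
cbb: 2b undefined. 2b->0: no, cbb/ba meet in 0. 2b->1: no, cbb/ac meet in 1. 2b->2: ok.
cbc: 2c undefined. 2c->0: no, cbcc/ac meet in 1. 2c->1: ok.
All examples now run through 3 states with every (state, symbol) defined. Accept strings end in {2}, Reject strings end in {0,1}; accept={2}.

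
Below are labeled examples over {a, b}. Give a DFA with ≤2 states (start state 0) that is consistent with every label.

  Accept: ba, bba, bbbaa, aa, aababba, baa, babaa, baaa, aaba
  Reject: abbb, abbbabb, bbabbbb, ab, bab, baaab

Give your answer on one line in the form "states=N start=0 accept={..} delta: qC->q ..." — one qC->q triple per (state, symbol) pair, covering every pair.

states=2 start=0 accept={0} delta: 0a->0 0b->1 1a->0 1b->1

Grow the machine one transition at a time. Run the examples from 0; the earliest place one falls off (shortest prefix, ties alphabetical) gets sent to the lowest-numbered state that keeps every Accept/Reject pair distinguishable — a pair clashes when both reach the same state with identical unread suffix — and to a fresh state only if none does.
a: 0a undefined. 0a->0: ok.
b: 0b undefined. 0b->0: no, ba/abbb meet in 0. Open state 1: 0b->1.
ba: 1a undefined. 1a->0: ok.
bb: 1b undefined. 1b->0: no, ba/abbbabb meet in 0. 1b->1: ok.
All examples now run through 2 states with every (state, symbol) defined. Accept strings end in {0}, Reject strings end in {1}; accept={0}.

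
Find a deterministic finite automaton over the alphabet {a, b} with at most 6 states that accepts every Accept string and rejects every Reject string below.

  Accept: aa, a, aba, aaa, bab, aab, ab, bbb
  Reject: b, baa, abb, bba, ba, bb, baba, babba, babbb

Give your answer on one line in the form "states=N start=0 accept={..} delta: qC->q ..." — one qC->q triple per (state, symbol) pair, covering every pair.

Fold the examples into a partial DFA from state 0: repeatedly fix the first undefined (state, symbol) met by the shortest-then-alphabetical prefix, trying targets in increasing order and rejecting any under which an Accept and a Reject string meet in one state with the same remainder; add a state when all current targets are rejected. Accepting states are where Accept strings end.
a: 0a undefined. 0a->0: no, aba/ba meet in 0 with "ba" left. Open state 1: 0a->1.
b: 0b undefined. 0b->0: no, aa/baa meet in 1 with "a" left. 0b->1: no, aa/ba meet in 1 with "a" left. Open state 2: 0b->2.
aa: 1a undefined. 1a->0: no, aab/b meet in 2. 1a->1: ok.
ab: 1b undefined. 1b->0: ok.
ba: 2a undefined. 2a->0: no, aa/baa meet in 1. 2a->1: no, aa/baa meet in 1. 2a->2: no, bab/bb meet in 2 with "b" left. Open state 3: 2a->3.
bb: 2b undefined. 2b->0: no, aa/bba meet in 1. 2b->1: no, aa/bba meet in 1. 2b->2: no, bbb/b meet in 2. 2b->3: ok.
baa: 3a undefined. 3a->0: no, aab/baa meet in 0. 3a->1: no, aa/baa meet in 1. 3a->2: ok.
bab: 3b undefined. 3b->0: no, aa/baba meet in 1. 3b->1: no, aa/baba meet in 1. 3b->2: no, bab/b meet in 2. 3b->3: no, bab/ba meet in 3. Open state 4: 3b->4.
baba: 4a undefined. 4a->0: no, aab/baba meet in 0. 4a->1: no, aa/baba meet in 1. 4a->2: ok.
babb: 4b undefined. 4b->0: no, aa/babba meet in 1. 4b->1: no, aa/babba meet in 1. 4b->2: ok.
All examples now run through 5 states with every (state, symbol) defined. Accept strings end in {0,1,4}, Reject strings end in {2,3}; accept={0,1,4}.

states=5 start=0 accept={0,1,4} delta: 0a->1 0b->2 1a->1 1b->0 2a->3 2b->3 3a->2 3b->4 4a->2 4b->2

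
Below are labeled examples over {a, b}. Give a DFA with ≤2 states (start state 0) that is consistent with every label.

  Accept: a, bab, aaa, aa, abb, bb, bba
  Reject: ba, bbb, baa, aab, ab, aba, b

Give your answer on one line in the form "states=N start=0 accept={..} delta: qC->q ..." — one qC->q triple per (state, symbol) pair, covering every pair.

Fold the examples into a partial DFA from state 0: repeatedly fix the first undefined (state, symbol) met by the shortest-then-alphabetical prefix, trying targets in increasing order and rejecting any under which an Accept and a Reject string meet in one state with the same remainder; add a state when all current targets are rejected. Accepting states are where Accept strings end.
a: 0a undefined. 0a->0: ok.
b: 0b undefined. 0b->0: no, a/ba meet in 0. Open state 1: 0b->1.
ba: 1a undefined. 1a->0: no, a/ba meet in 0. 1a->1: ok.
bb: 1b undefined. 1b->0: ok.
All examples now run through 2 states with every (state, symbol) defined. Accept strings end in {0}, Reject strings end in {1}; accept={0}.

states=2 start=0 accept={0} delta: 0a->0 0b->1 1a->1 1b->0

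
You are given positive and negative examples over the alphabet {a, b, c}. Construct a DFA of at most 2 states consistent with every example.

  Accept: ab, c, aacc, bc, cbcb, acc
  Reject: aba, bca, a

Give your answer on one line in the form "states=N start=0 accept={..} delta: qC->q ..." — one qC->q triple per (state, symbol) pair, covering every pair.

Grow the machine one transition at a time. Run the examples from 0; the earliest place one falls off (shortest prefix, ties alphabetical) gets sent to the lowest-numbered state that keeps every Accept/Reject pair distinguishable — a pair clashes when both reach the same state with identical unread suffix — and to a fresh state only if none does.
a: 0a undefined. 0a->0: ok.
b: 0b undefined. 0b->0: no, ab/aba meet in 0. Open state 1: 0b->1.
c: 0c undefined. 0c->0: no, c/a meet in 0. 0c->1: ok.
bc: 1c undefined. 1c->0: no, aacc/bca meet in 0. 1c->1: ok.
cb: 1b undefined. 1b->0: no, cbcb/a meet in 0. 1b->1: ok.
aba: 1a undefined. 1a->0: ok.
All examples now run through 2 states with every (state, symbol) defined. Accept strings end in {1}, Reject strings end in {0}; accept={1}.

states=2 start=0 accept={1} delta: 0a->0 0b->1 0c->1 1a->0 1b->1 1c->1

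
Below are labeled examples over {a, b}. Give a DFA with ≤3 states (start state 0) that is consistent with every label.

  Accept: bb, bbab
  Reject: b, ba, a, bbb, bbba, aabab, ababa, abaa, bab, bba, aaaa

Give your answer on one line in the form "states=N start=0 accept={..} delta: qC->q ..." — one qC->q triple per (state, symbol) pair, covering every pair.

states=3 start=0 accept={2} delta: 0a->0 0b->1 1a->0 1b->2 2a->1 2b->0

Grow the machine one transition at a time. Run the examples from 0; the earliest place one falls off (shortest prefix, ties alphabetical) gets sent to the lowest-numbered state that keeps every Accept/Reject pair distinguishable — a pair clashes when both reach the same state with identical unread suffix — and to a fresh state only if none does.
a: 0a undefined. 0a->0: ok.
b: 0b undefined. 0b->0: no, bb/b meet in 0. Open state 1: 0b->1.
ba: 1a undefined. 1a->0: ok.
bb: 1b undefined. 1b->0: no, bb/ba meet in 0. 1b->1: no, bb/b meet in 1. Open state 2: 1b->2.
bba: 2a undefined. 2a->0: no, bbab/b meet in 1. 2a->1: ok.
bbb: 2b undefined. 2b->0: ok.
All examples now run through 3 states with every (state, symbol) defined. Accept strings end in {2}, Reject strings end in {0,1}; accept={2}.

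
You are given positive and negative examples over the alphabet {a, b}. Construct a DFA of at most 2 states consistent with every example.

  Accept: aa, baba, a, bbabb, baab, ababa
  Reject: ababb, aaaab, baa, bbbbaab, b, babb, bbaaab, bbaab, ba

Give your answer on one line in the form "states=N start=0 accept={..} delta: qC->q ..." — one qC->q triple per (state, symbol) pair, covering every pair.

states=2 start=0 accept={0} delta: 0a->0 0b->1 1a->1 1b->0

Fold the examples into a partial DFA from state 0: repeatedly fix the first undefined (state, symbol) met by the shortest-then-alphabetical prefix, trying targets in increasing order and rejecting any under which an Accept and a Reject string meet in one state with the same remainder; add a state when all current targets are rejected. Accepting states are where Accept strings end.
a: 0a undefined. 0a->0: ok.
b: 0b undefined. 0b->0: no, aa/ababb meet in 0. Open state 1: 0b->1.
ba: 1a undefined. 1a->0: no, aa/baa meet in 0. 1a->1: ok.
bb: 1b undefined. 1b->0: ok.
All examples now run through 2 states with every (state, symbol) defined. Accept strings end in {0}, Reject strings end in {1}; accept={0}.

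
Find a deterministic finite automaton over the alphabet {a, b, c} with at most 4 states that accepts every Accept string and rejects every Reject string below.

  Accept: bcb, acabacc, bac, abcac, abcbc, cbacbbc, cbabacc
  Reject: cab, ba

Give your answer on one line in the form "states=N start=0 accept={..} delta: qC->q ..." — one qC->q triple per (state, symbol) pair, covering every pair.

states=2 start=0 accept={1} delta: 0a->0 0b->0 0c->1 1a->0 1b->1 1c->1

Fold the examples into a partial DFA from state 0: repeatedly fix the first undefined (state, symbol) met by the shortest-then-alphabetical prefix, trying targets in increasing order and rejecting any under which an Accept and a Reject string meet in one state with the same remainder; add a state when all current targets are rejected. Accepting states are where Accept strings end.
a: 0a undefined. 0a->0: ok.
b: 0b undefined. 0b->0: ok.
c: 0c undefined. 0c->0: no, bcb/cab meet in 0. Open state 1: 0c->1.
ca: 1a undefined. 1a->0: ok.
cb: 1b undefined. 1b->0: no, bcb/cab meet in 0. 1b->1: ok.
abcbc: 1c undefined. 1c->0: no, acabacc/cab meet in 0. 1c->1: ok.
All examples now run through 2 states with every (state, symbol) defined. Accept strings end in {1}, Reject strings end in {0}; accept={1}.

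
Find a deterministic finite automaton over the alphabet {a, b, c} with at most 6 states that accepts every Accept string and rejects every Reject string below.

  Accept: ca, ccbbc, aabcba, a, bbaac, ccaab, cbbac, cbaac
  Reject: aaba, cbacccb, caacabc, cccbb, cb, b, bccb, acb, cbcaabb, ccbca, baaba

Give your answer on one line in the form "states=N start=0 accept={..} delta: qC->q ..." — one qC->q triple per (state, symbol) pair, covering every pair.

State merging on the prefix tree: take the shortest (then alphabetical) example prefix whose next move is undefined and point that move at state 0, else 1, else 2, ...; a target is out if some Accept/Reject pair would then sit in one state with the same input left (inseparable). If every existing state is out, open a new one.
a: 0a undefined. 0a->0: ok.
b: 0b undefined. 0b->0: no, a/aaba meet in 0. Open state 1: 0b->1.
c: 0c undefined. 0c->0: no, ccaab/cb meet in 1. 0c->1: no, ca/aaba meet in 1 with "a" left. Open state 2: 0c->2.
ba: 1a undefined. 1a->0: no, a/aaba meet in 0. 1a->1: ok.
bb: 1b undefined. 1b->0: no, a/baaba meet in 0. 1b->1: ok.
bc: 1c undefined. 1c->0: no, aabcba/aaba meet in 1. 1c->1: no, aabcba/aaba meet in 1. 1c->2: ok.
ca: 2a undefined. 2a->0: no, bbaac/caacabc meet in 2. 2a->1: no, ca/aaba meet in 1. 2a->2: ok.
cb: 2b undefined. 2b->0: no, aabcba/cb meet in 0. 2b->1: no, aabcba/aaba meet in 1. 2b->2: no, ca/cb meet in 2. Open state 3: 2b->3.
cc: 2c undefined. 2c->0: no, ca/caacabc meet in 2. 2c->1: no, ca/caacabc meet in 2. 2c->2: no, ccaab/cb meet in 3. 2c->3: ok.
cba: 3a undefined. 3a->0: no, ca/caacabc meet in 2. 3a->1: no, ca/caacabc meet in 2. 3a->2: no, ccaab/cb meet in 3. 3a->3: no, aabcba/cb meet in 3. Open state 4: 3a->4.
cbb: 3b undefined. 3b->0: no, ca/ccbca meet in 2. 3b->1: no, ca/ccbca meet in 2. 3b->2: no, ca/bccb meet in 2. 3b->3: ok.
cbc: 3c undefined. 3c->0: no, ccbbc/ccbca meet in 0. 3c->1: no, ccbbc/aaba meet in 1. 3c->2: no, ca/ccbca meet in 2. 3c->3: no, ccbbc/cccbb meet in 3. 3c->4: ok.
cbaa: 4a undefined. 4a->0: no, a/ccbca meet in 0. 4a->1: no, ccaab/aaba meet in 1. 4a->2: no, ca/ccbca meet in 2. 4a->3: no, ccaab/cb meet in 3. 4a->4: no, ccbbc/ccbca meet in 4. Open state 5: 4a->5.
cbac: 4c undefined. 4c->0: ok.
cccb: 4b undefined. 4b->0: no, ca/caacabc meet in 2. 4b->1: no, ca/caacabc meet in 2. 4b->2: ok.
cbaac: 5c undefined. 5c->0: ok.
cbcaa: 5a undefined. 5a->0: ok.
ccaab: 5b undefined. 5b->0: ok.
All examples now run through 6 states with every (state, symbol) defined. Accept strings end in {0,2,4}, Reject strings end in {1,3,5}; accept={0,2,4}.

states=6 start=0 accept={0,2,4} delta: 0a->0 0b->1 0c->2 1a->1 1b->1 1c->2 2a->2 2b->3 2c->3 3a->4 3b->3 3c->4 4a->5 4b->2 4c->0 5a->0 5b->0 5c->0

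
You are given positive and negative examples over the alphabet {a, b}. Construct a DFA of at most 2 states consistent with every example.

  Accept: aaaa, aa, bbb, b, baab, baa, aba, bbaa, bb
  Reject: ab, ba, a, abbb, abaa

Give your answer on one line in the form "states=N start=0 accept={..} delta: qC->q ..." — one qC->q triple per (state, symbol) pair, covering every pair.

states=2 start=0 accept={0} delta: 0a->1 0b->0 1a->0 1b->1

Grow the machine one transition at a time. Run the examples from 0; the earliest place one falls off (shortest prefix, ties alphabetical) gets sent to the lowest-numbered state that keeps every Accept/Reject pair distinguishable — a pair clashes when both reach the same state with identical unread suffix — and to a fresh state only if none does.
a: 0a undefined. 0a->0: no, aaaa/a meet in 0. Open state 1: 0a->1.
b: 0b undefined. 0b->0: ok.
aa: 1a undefined. 1a->0: ok.
ab: 1b undefined. 1b->0: no, aaaa/ab meet in 0. 1b->1: ok.
All examples now run through 2 states with every (state, symbol) defined. Accept strings end in {0}, Reject strings end in {1}; accept={0}.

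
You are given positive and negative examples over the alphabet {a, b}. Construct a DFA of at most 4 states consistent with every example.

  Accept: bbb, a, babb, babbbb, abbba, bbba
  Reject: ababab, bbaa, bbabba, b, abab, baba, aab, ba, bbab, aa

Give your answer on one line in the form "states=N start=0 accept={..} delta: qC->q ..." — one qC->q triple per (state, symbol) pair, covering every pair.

Grow the machine one transition at a time. Run the examples from 0; the earliest place one falls off (shortest prefix, ties alphabetical) gets sent to the lowest-numbered state that keeps every Accept/Reject pair distinguishable — a pair clashes when both reach the same state with identical unread suffix — and to a fresh state only if none does.
a: 0a undefined. 0a->0: no, a/aa meet in 0. Open state 1: 0a->1.
b: 0b undefined. 0b->0: no, bbb/b meet in 0. 0b->1: no, a/b meet in 1. Open state 2: 0b->2.
aa: 1a undefined. 1a->0: ok.
ab: 1b undefined. 1b->0: ok.
ba: 2a undefined. 2a->0: ok.
bb: 2b undefined. 2b->0: no, bbb/b meet in 2. 2b->1: no, bbb/ababab meet in 0. 2b->2: no, bbb/b meet in 2. Open state 3: 2b->3.
bba: 3a undefined. 3a->0: no, a/bbaa meet in 1. 3a->1: ok.
bbb: 3b undefined. 3b->0: no, bbb/ababab meet in 0. 3b->1: no, babbbb/ababab meet in 0. 3b->2: no, bbb/b meet in 2. 3b->3: ok.
All examples now run through 4 states with every (state, symbol) defined. Accept strings end in {1,3}, Reject strings end in {0,2}; accept={1,3}.

states=4 start=0 accept={1,3} delta: 0a->1 0b->2 1a->0 1b->0 2a->0 2b->3 3a->1 3b->3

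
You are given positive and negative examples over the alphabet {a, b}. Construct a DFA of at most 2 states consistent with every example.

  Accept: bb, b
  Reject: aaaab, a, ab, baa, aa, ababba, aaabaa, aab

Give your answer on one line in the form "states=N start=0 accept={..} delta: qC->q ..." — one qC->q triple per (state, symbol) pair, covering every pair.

states=2 start=0 accept={0} delta: 0a->1 0b->0 1a->1 1b->1

Grow the machine one transition at a time. Run the examples from 0; the earliest place one falls off (shortest prefix, ties alphabetical) gets sent to the lowest-numbered state that keeps every Accept/Reject pair distinguishable — a pair clashes when both reach the same state with identical unread suffix — and to a fresh state only if none does.
a: 0a undefined. 0a->0: no, b/aaaab meet in 0 with "b" left. Open state 1: 0a->1.
b: 0b undefined. 0b->0: ok.
aa: 1a undefined. 1a->0: no, bb/aaaab meet in 0. 1a->1: ok.
ab: 1b undefined. 1b->0: no, bb/aaaab meet in 0. 1b->1: ok.
All examples now run through 2 states with every (state, symbol) defined. Accept strings end in {0}, Reject strings end in {1}; accept={0}.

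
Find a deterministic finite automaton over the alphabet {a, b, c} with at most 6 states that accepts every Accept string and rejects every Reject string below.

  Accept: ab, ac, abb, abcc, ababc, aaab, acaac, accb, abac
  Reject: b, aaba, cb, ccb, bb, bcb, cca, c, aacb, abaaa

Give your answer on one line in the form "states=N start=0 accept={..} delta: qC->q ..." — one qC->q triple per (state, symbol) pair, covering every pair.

State merging on the prefix tree: take the shortest (then alphabetical) example prefix whose next move is undefined and point that move at state 0, else 1, else 2, ...; a target is out if some Accept/Reject pair would then sit in one state with the same input left (inseparable). If every existing state is out, open a new one.
a: 0a undefined. 0a->0: no, ab/b meet in 0 with "b" left. Open state 1: 0a->1.
b: 0b undefined. 0b->0: ok.
c: 0c undefined. 0c->0: ok.
aa: 1a undefined. 1a->0: ok.
ab: 1b undefined. 1b->0: no, ab/b meet in 0. 1b->1: no, ab/aaba meet in 1. Open state 2: 1b->2.
ac: 1c undefined. 1c->0: no, ac/b meet in 0. 1c->1: no, ac/aaba meet in 1. 1c->2: ok.
aba: 2a undefined. 2a->0: no, ababc/b meet in 0. 2a->1: no, acaac/b meet in 0. 2a->2: no, ab/abaaa meet in 2. Open state 3: 2a->3.
abb: 2b undefined. 2b->0: no, abb/b meet in 0. 2b->1: no, abb/aaba meet in 1. 2b->2: ok.
abc: 2c undefined. 2c->0: no, abcc/b meet in 0. 2c->1: ok.
abaa: 3a undefined. 3a->0: no, acaac/b meet in 0. 3a->1: ok.
abab: 3b undefined. 3b->0: no, ababc/b meet in 0. 3b->1: ok.
abac: 3c undefined. 3c->0: no, abac/b meet in 0. 3c->1: no, abac/aaba meet in 1. 3c->2: ok.
All examples now run through 4 states with every (state, symbol) defined. Accept strings end in {2}, Reject strings end in {0,1}; accept={2}.

states=4 start=0 accept={2} delta: 0a->1 0b->0 0c->0 1a->0 1b->2 1c->2 2a->3 2b->2 2c->1 3a->1 3b->1 3c->2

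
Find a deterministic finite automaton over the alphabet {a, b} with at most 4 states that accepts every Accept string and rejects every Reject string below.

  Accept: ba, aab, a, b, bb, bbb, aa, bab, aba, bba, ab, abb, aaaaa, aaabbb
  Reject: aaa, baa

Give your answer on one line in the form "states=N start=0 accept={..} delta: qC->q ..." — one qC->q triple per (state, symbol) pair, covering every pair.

states=4 start=0 accept={0,1,2} delta: 0a->1 0b->1 1a->2 1b->0 2a->3 2b->0 3a->0 3b->0

State merging on the prefix tree: take the shortest (then alphabetical) example prefix whose next move is undefined and point that move at state 0, else 1, else 2, ...; a target is out if some Accept/Reject pair would then sit in one state with the same input left (inseparable). If every existing state is out, open a new one.
a: 0a undefined. 0a->0: no, a/aaa meet in 0. Open state 1: 0a->1.
b: 0b undefined. 0b->0: no, aa/baa meet in 1 with "a" left. 0b->1: ok.
aa: 1a undefined. 1a->0: no, aab/aaa meet in 1. 1a->1: no, ba/aaa meet in 1. Open state 2: 1a->2.
ab: 1b undefined. 1b->0: ok.
aaa: 2a undefined. 2a->0: no, bb/aaa meet in 0. 2a->1: no, a/aaa meet in 1. 2a->2: no, ba/aaa meet in 2. Open state 3: 2a->3.
aab: 2b undefined. 2b->0: ok.
aaaa: 3a undefined. 3a->0: ok.
aaab: 3b undefined. 3b->0: ok.
All examples now run through 4 states with every (state, symbol) defined. Accept strings end in {0,1,2}, Reject strings end in {3}; accept={0,1,2}.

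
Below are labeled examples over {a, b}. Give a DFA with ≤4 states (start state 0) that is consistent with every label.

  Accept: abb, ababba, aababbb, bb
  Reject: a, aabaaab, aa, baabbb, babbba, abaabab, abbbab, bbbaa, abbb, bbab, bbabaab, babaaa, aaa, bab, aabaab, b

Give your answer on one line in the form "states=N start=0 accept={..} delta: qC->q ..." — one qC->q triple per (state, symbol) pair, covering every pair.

Fold the examples into a partial DFA from state 0: repeatedly fix the first undefined (state, symbol) met by the shortest-then-alphabetical prefix, trying targets in increasing order and rejecting any under which an Accept and a Reject string meet in one state with the same remainder; add a state when all current targets are rejected. Accepting states are where Accept strings end.
a: 0a undefined. 0a->0: ok.
b: 0b undefined. 0b->0: no, abb/a meet in 0. Open state 1: 0b->1.
ba: 1a undefined. 1a->0: no, aababbb/baabbb meet in 1 with "bb" left. 1a->1: no, abb/aabaaab meet in 1 with "b" left. Open state 2: 1a->2.
bb: 1b undefined. 1b->0: no, abb/a meet in 0. 1b->1: no, abb/abbb meet in 1. 1b->2: ok.
baa: 2a undefined. 2a->0: ok.
bab: 2b undefined. 2b->0: ok.
All examples now run through 3 states with every (state, symbol) defined. Accept strings end in {2}, Reject strings end in {0,1}; accept={2}.

states=3 start=0 accept={2} delta: 0a->0 0b->1 1a->2 1b->2 2a->0 2b->0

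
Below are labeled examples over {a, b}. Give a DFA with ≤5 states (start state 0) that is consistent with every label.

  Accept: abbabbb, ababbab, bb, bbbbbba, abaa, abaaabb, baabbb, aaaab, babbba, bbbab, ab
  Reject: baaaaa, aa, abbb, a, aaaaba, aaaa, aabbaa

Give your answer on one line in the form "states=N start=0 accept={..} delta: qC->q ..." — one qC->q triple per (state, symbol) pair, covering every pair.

Grow the machine one transition at a time. Run the examples from 0; the earliest place one falls off (shortest prefix, ties alphabetical) gets sent to the lowest-numbered state that keeps every Accept/Reject pair distinguishable — a pair clashes when both reach the same state with identical unread suffix — and to a fresh state only if none does.
a: 0a undefined. 0a->0: ok.
b: 0b undefined. 0b->0: no, abbabbb/baaaaa meet in 0. Open state 1: 0b->1.
ba: 1a undefined. 1a->0: no, abaa/baaaaa meet in 0. 1a->1: no, abaa/baaaaa meet in 1. Open state 2: 1a->2.
bb: 1b undefined. 1b->0: no, abbabbb/abbb meet in 1. 1b->1: no, bb/abbb meet in 1. 1b->2: no, bb/aaaaba meet in 2. Open state 3: 1b->3.
baa: 2a undefined. 2a->0: no, abaa/baaaaa meet in 0. 2a->1: ok.
bab: 2b undefined. 2b->0: no, ababbab/aa meet in 0. 2b->1: ok.
bbb: 3b undefined. 3b->0: no, bbbbbba/aa meet in 0. 3b->1: no, abaa/abbb meet in 1. 3b->2: ok.
abba: 3a undefined. 3a->0: no, abbabbb/baaaaa meet in 2. 3a->1: ok.
All examples now run through 4 states with every (state, symbol) defined. Accept strings end in {1,3}, Reject strings end in {0,2}; accept={1,3}.

states=4 start=0 accept={1,3} delta: 0a->0 0b->1 1a->2 1b->3 2a->1 2b->1 3a->1 3b->2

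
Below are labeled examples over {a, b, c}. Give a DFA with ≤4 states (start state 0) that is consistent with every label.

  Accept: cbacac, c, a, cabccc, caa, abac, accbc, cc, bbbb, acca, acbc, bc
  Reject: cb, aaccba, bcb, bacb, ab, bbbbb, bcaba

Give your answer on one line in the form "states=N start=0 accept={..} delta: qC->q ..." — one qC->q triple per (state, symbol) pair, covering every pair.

Fold the examples into a partial DFA from state 0: repeatedly fix the first undefined (state, symbol) met by the shortest-then-alphabetical prefix, trying targets in increasing order and rejecting any under which an Accept and a Reject string meet in one state with the same remainder; add a state when all current targets are rejected. Accepting states are where Accept strings end.
a: 0a undefined. 0a->0: ok.
b: 0b undefined. 0b->0: no, a/ab meet in 0. Open state 1: 0b->1.
c: 0c undefined. 0c->0: ok.
ba: 1a undefined. 1a->0: no, cbacac/aaccba meet in 0. 1a->1: ok.
bb: 1b undefined. 1b->0: ok.
bc: 1c undefined. 1c->0: ok.
All examples now run through 2 states with every (state, symbol) defined. Accept strings end in {0}, Reject strings end in {1}; accept={0}.

states=2 start=0 accept={0} delta: 0a->0 0b->1 0c->0 1a->1 1b->0 1c->0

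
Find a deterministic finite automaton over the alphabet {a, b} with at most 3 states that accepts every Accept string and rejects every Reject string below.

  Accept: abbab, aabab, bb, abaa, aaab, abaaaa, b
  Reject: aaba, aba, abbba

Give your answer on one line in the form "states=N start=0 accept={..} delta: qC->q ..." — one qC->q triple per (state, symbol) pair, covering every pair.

states=3 start=0 accept={0,1} delta: 0a->0 0b->1 1a->2 1b->0 2a->0 2b->0

Grow the machine one transition at a time. Run the examples from 0; the earliest place one falls off (shortest prefix, ties alphabetical) gets sent to the lowest-numbered state that keeps every Accept/Reject pair distinguishable — a pair clashes when both reach the same state with identical unread suffix — and to a fresh state only if none does.
a: 0a undefined. 0a->0: ok.
b: 0b undefined. 0b->0: no, abbab/aaba meet in 0. Open state 1: 0b->1.
bb: 1b undefined. 1b->0: ok.
aba: 1a undefined. 1a->0: no, bb/aaba meet in 0. 1a->1: no, abbab/aaba meet in 1. Open state 2: 1a->2.
abaa: 2a undefined. 2a->0: ok.
aabab: 2b undefined. 2b->0: ok.
All examples now run through 3 states with every (state, symbol) defined. Accept strings end in {0,1}, Reject strings end in {2}; accept={0,1}.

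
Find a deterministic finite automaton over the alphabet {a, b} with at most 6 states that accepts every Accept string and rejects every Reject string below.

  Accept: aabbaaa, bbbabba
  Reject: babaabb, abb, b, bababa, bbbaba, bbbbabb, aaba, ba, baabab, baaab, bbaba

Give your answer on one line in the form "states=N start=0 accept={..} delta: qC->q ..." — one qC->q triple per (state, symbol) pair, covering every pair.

State merging on the prefix tree: take the shortest (then alphabetical) example prefix whose next move is undefined and point that move at state 0, else 1, else 2, ...; a target is out if some Accept/Reject pair would then sit in one state with the same input left (inseparable). If every existing state is out, open a new one.
a: 0a undefined. 0a->0: ok.
b: 0b undefined. 0b->0: no, aabbaaa/babaabb meet in 0. Open state 1: 0b->1.
ba: 1a undefined. 1a->0: ok.
bb: 1b undefined. 1b->0: no, aabbaaa/babaabb meet in 0. 1b->1: no, aabbaaa/bababa meet in 0. Open state 2: 1b->2.
bba: 2a undefined. 2a->0: no, aabbaaa/bababa meet in 0. 2a->1: no, aabbaaa/bababa meet in 0. 2a->2: no, aabbaaa/babaabb meet in 2. Open state 3: 2a->3.
bbb: 2b undefined. 2b->0: ok.
bbab: 3b undefined. 3b->0: ok.
aabbaa: 3a undefined. 3a->0: no, aabbaaa/bababa meet in 0. 3a->1: no, aabbaaa/bababa meet in 0. 3a->2: ok.
All examples now run through 4 states with every (state, symbol) defined. Accept strings end in {3}, Reject strings end in {0,1,2}; accept={3}.

states=4 start=0 accept={3} delta: 0a->0 0b->1 1a->0 1b->2 2a->3 2b->0 3a->2 3b->0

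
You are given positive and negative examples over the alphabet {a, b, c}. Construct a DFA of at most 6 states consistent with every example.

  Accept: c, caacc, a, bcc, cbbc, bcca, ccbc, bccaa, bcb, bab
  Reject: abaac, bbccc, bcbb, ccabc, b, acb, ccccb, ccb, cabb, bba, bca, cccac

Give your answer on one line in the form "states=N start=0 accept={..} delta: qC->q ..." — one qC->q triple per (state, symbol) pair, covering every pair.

states=6 start=0 accept={0,2,4} delta: 0a->0 0b->1 0c->2 1a->1 1b->2 1c->3 2a->1 2b->1 2c->4 3a->1 3b->0 3c->0 4a->0 4b->3 4c->5 5a->1 5b->1 5c->5

State merging on the prefix tree: take the shortest (then alphabetical) example prefix whose next move is undefined and point that move at state 0, else 1, else 2, ...; a target is out if some Accept/Reject pair would then sit in one state with the same input left (inseparable). If every existing state is out, open a new one.
a: 0a undefined. 0a->0: ok.
b: 0b undefined. 0b->0: no, c/abaac meet in 0 with "c" left. Open state 1: 0b->1.
c: 0c undefined. 0c->0: no, c/cccac meet in 0. 0c->1: no, c/b meet in 1. Open state 2: 0c->2.
ba: 1a undefined. 1a->0: no, c/abaac meet in 2. 1a->1: ok.
bb: 1b undefined. 1b->0: no, a/bba meet in 0. 1b->1: no, bab/b meet in 1. 1b->2: ok.
bc: 1c undefined. 1c->0: no, c/bcbb meet in 2. 1c->1: no, bcc/abaac meet in 1. 1c->2: no, c/abaac meet in 2. Open state 3: 1c->3.
ca: 2a undefined. 2a->0: no, c/cabb meet in 2. 2a->1: ok.
cb: 2b undefined. 2b->0: no, a/acb meet in 0. 2b->1: ok.
cc: 2c undefined. 2c->0: no, a/bbccc meet in 0. 2c->1: no, c/ccb meet in 2. 2c->2: no, c/bbccc meet in 2. 2c->3: no, cbbc/abaac meet in 3. Open state 4: 2c->4.
bca: 3a undefined. 3a->0: no, a/bca meet in 0. 3a->1: ok.
bcb: 3b undefined. 3b->0: ok.
bcc: 3c undefined. 3c->0: ok.
cca: 4a undefined. 4a->0: ok.
ccb: 4b undefined. 4b->0: no, caacc/ccb meet in 0. 4b->1: no, ccbc/abaac meet in 3. 4b->2: no, c/ccb meet in 2. 4b->3: ok.
ccc: 4c undefined. 4c->0: no, c/bbccc meet in 2. 4c->1: no, caacc/ccccb meet in 0. 4c->2: no, cbbc/bbccc meet in 4. 4c->3: no, caacc/bbccc meet in 0. 4c->4: no, c/cccac meet in 2. Open state 5: 4c->5.
ccca: 5a undefined. 5a->0: no, c/cccac meet in 2. 5a->1: ok.
cccc: 5c undefined. 5c->0: no, caacc/bbccc meet in 0. 5c->1: no, c/ccccb meet in 2. 5c->2: no, c/bbccc meet in 2. 5c->3: no, caacc/ccccb meet in 0. 5c->4: no, cbbc/bbccc meet in 4. 5c->5: ok.
ccccb: 5b undefined. 5b->0: no, caacc/ccccb meet in 0. 5b->1: ok.
All examples now run through 6 states with every (state, symbol) defined. Accept strings end in {0,2,4}, Reject strings end in {1,3,5}; accept={0,2,4}.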